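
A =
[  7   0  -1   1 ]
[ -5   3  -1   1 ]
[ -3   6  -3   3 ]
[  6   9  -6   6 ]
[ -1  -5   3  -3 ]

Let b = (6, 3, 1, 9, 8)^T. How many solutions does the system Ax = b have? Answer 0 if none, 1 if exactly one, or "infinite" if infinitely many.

0

Row reduce the augmented matrix [A | b].
R2 ← R2 + (5/7)·R1: [0, 3, -12/7, 12/7, 51/7]
R3 ← R3 + (3/7)·R1: [0, 6, -24/7, 24/7, 25/7]
R4 ← R4 − (6/7)·R1: [0, 9, -36/7, 36/7, 27/7]
R5 ← R5 + (1/7)·R1: [0, -5, 20/7, -20/7, 62/7]
R3 ← R3 − (2)·R2: [0, 0, 0, 0, -11]
R4 ← R4 − (3)·R2: [0, 0, 0, 0, -18]
R5 ← R5 + (5/3)·R2: [0, 0, 0, 0, 21]
R4 ← R4 − (18/11)·R3: [0, 0, 0, 0, 0]
R5 ← R5 + (21/11)·R3: [0, 0, 0, 0, 0]
The echelon form has 3 nonzero rows; the last pivot sits in the augmented column, so rank(A) = 2 but rank([A|b]) = 3.
Since the ranks differ, the system is inconsistent.
It has no solutions.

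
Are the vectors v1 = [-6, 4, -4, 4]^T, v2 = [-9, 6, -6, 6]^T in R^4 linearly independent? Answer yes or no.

no

Form the matrix with these vectors as rows and row reduce.
R2 ← R2 − (3/2)·R1: [0, 0, 0, 0]
1 nonzero row, so the 2 vectors span a space of dimension 1.
Since 1 < 2, the vectors are linearly dependent.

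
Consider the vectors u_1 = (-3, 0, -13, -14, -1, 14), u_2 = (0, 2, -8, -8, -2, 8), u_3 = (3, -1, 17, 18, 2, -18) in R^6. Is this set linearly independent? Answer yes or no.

no

Form the matrix with these vectors as rows and row reduce.
R3 ← R3 + R1: [0, -1, 4, 4, 1, -4]
R3 ← R3 + (1/2)·R2: [0, 0, 0, 0, 0, 0]
2 nonzero rows, so the 3 vectors span a space of dimension 2.
Since 2 < 3, the vectors are linearly dependent.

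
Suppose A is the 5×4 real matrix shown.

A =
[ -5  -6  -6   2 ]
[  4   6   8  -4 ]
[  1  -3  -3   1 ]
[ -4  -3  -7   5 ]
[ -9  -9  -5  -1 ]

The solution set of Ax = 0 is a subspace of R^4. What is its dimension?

Row reduce to echelon form.
R2 ← R2 + (4/5)·R1: [0, 6/5, 16/5, -12/5]
R3 ← R3 + (1/5)·R1: [0, -21/5, -21/5, 7/5]
R4 ← R4 − (4/5)·R1: [0, 9/5, -11/5, 17/5]
R5 ← R5 − (9/5)·R1: [0, 9/5, 29/5, -23/5]
R3 ← R3 + (7/2)·R2: [0, 0, 7, -7]
R4 ← R4 − (3/2)·R2: [0, 0, -7, 7]
R5 ← R5 − (3/2)·R2: [0, 0, 1, -1]
R4 ← R4 + R3: [0, 0, 0, 0]
R5 ← R5 − (1/7)·R3: [0, 0, 0, 0]
3 nonzero rows, so rank(A) = 3.
A has 4 columns; by rank–nullity, nullity = 4 − 3 = 1.

1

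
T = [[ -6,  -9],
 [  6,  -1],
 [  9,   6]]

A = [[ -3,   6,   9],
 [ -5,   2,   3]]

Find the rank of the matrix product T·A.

2

First compute TA:
[[ 63, -54, -81],
 [-13,  34,  51],
 [-57,  66,  99]]
Now row reduce the product.
R2 ← R2 + (13/63)·R1: [0, 160/7, 240/7]
R3 ← R3 + (19/21)·R1: [0, 120/7, 180/7]
R3 ← R3 − (3/4)·R2: [0, 0, 0]
2 nonzero rows, so rank(TA) = 2.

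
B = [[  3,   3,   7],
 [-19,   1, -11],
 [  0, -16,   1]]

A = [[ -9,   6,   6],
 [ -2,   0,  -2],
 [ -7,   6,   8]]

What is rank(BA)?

First compute BA:
[[-82,  60,  68],
 [246, -180, -204],
 [ 25,   6,  40]]
Now row reduce the product.
R2 ← R2 + (3)·R1: [0, 0, 0]
R3 ← R3 + (25/82)·R1: [0, 996/41, 2490/41]
Swap R2 ↔ R3
2 nonzero rows, so rank(BA) = 2.

2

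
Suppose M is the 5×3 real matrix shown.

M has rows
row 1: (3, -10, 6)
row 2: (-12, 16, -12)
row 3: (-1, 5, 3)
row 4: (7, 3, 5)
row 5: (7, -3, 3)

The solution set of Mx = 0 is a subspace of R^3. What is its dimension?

0

Row reduce to echelon form.
R2 ← R2 + (4)·R1: [0, -24, 12]
R3 ← R3 + (1/3)·R1: [0, 5/3, 5]
R4 ← R4 − (7/3)·R1: [0, 79/3, -9]
R5 ← R5 − (7/3)·R1: [0, 61/3, -11]
R3 ← R3 + (5/72)·R2: [0, 0, 35/6]
R4 ← R4 + (79/72)·R2: [0, 0, 25/6]
R5 ← R5 + (61/72)·R2: [0, 0, -5/6]
R4 ← R4 − (5/7)·R3: [0, 0, 0]
R5 ← R5 + (1/7)·R3: [0, 0, 0]
3 nonzero rows, so rank(M) = 3.
M has 3 columns; by rank–nullity, nullity = 3 − 3 = 0.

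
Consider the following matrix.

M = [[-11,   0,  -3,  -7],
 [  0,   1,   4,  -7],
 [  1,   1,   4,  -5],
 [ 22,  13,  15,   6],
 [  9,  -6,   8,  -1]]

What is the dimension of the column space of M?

4

Row reduce to echelon form.
R3 ← R3 + (1/11)·R1: [0, 1, 41/11, -62/11]
R4 ← R4 + (2)·R1: [0, 13, 9, -8]
R5 ← R5 + (9/11)·R1: [0, -6, 61/11, -74/11]
R3 ← R3 − R2: [0, 0, -3/11, 15/11]
R4 ← R4 − (13)·R2: [0, 0, -43, 83]
R5 ← R5 + (6)·R2: [0, 0, 325/11, -536/11]
R4 ← R4 − (473/3)·R3: [0, 0, 0, -132]
R5 ← R5 + (325/3)·R3: [0, 0, 0, 99]
R5 ← R5 + (3/4)·R4: [0, 0, 0, 0]
Echelon form has 4 nonzero rows, so rank(M) = 4.
The column space has dimension equal to the rank: 4.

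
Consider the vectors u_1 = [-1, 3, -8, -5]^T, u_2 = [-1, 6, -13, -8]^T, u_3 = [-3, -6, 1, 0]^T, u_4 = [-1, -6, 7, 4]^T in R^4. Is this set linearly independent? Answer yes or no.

Form the matrix with these vectors as rows and row reduce.
R2 ← R2 − R1: [0, 3, -5, -3]
R3 ← R3 − (3)·R1: [0, -15, 25, 15]
R4 ← R4 − R1: [0, -9, 15, 9]
R3 ← R3 + (5)·R2: [0, 0, 0, 0]
R4 ← R4 + (3)·R2: [0, 0, 0, 0]
2 nonzero rows, so the 4 vectors span a space of dimension 2.
Since 2 < 4, the vectors are linearly dependent.

no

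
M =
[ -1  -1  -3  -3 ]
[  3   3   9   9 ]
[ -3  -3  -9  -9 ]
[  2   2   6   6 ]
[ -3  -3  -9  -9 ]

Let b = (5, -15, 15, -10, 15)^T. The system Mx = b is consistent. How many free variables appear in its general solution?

Row reduce the augmented matrix [M | b].
R2 ← R2 + (3)·R1: [0, 0, 0, 0, 0]
R3 ← R3 − (3)·R1: [0, 0, 0, 0, 0]
R4 ← R4 + (2)·R1: [0, 0, 0, 0, 0]
R5 ← R5 − (3)·R1: [0, 0, 0, 0, 0]
The echelon form has 1 nonzero rows, and every pivot lies in the first 4 columns, so rank(M) = rank([M|b]) = 1.
The system is consistent.
Free variables = (unknowns) − (rank) = 4 − 1 = 3.

3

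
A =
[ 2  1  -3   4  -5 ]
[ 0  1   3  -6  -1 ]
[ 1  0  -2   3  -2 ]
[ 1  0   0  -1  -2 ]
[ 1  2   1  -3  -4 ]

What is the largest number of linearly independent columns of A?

3

Row reduce to echelon form.
R3 ← R3 − (1/2)·R1: [0, -1/2, -1/2, 1, 1/2]
R4 ← R4 − (1/2)·R1: [0, -1/2, 3/2, -3, 1/2]
R5 ← R5 − (1/2)·R1: [0, 3/2, 5/2, -5, -3/2]
R3 ← R3 + (1/2)·R2: [0, 0, 1, -2, 0]
R4 ← R4 + (1/2)·R2: [0, 0, 3, -6, 0]
R5 ← R5 − (3/2)·R2: [0, 0, -2, 4, 0]
R4 ← R4 − (3)·R3: [0, 0, 0, 0, 0]
R5 ← R5 + (2)·R3: [0, 0, 0, 0, 0]
Echelon form has 3 nonzero rows, so rank(A) = 3.
The rank gives the maximum number of linearly independent columns: 3.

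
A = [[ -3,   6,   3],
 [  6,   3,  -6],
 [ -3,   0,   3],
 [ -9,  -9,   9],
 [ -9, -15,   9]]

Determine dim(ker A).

Row reduce to echelon form.
R2 ← R2 + (2)·R1: [0, 15, 0]
R3 ← R3 − R1: [0, -6, 0]
R4 ← R4 − (3)·R1: [0, -27, 0]
R5 ← R5 − (3)·R1: [0, -33, 0]
R3 ← R3 + (2/5)·R2: [0, 0, 0]
R4 ← R4 + (9/5)·R2: [0, 0, 0]
R5 ← R5 + (11/5)·R2: [0, 0, 0]
2 nonzero rows, so rank(A) = 2.
A has 3 columns; by rank–nullity, nullity = 3 − 2 = 1.

1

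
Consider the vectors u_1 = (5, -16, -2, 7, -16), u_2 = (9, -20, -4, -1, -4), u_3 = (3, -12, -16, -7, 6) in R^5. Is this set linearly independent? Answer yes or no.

Form the matrix with these vectors as rows and row reduce.
R2 ← R2 − (9/5)·R1: [0, 44/5, -2/5, -68/5, 124/5]
R3 ← R3 − (3/5)·R1: [0, -12/5, -74/5, -56/5, 78/5]
R3 ← R3 + (3/11)·R2: [0, 0, -164/11, -164/11, 246/11]
3 nonzero rows, so the 3 vectors span a space of dimension 3.
Since 3 = 3, the vectors are linearly independent.

yes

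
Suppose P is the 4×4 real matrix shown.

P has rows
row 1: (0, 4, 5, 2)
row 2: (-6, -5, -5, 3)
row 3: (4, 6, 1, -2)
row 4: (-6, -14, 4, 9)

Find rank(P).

Row reduce to echelon form.
Swap R1 ↔ R2
R3 ← R3 + (2/3)·R1: [0, 8/3, -7/3, 0]
R4 ← R4 − R1: [0, -9, 9, 6]
R3 ← R3 − (2/3)·R2: [0, 0, -17/3, -4/3]
R4 ← R4 + (9/4)·R2: [0, 0, 81/4, 21/2]
R4 ← R4 + (243/68)·R3: [0, 0, 0, 195/34]
Echelon form has 4 nonzero rows, so rank(P) = 4.

4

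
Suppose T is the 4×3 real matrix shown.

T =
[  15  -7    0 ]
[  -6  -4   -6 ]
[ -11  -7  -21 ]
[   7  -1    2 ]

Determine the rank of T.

Row reduce to echelon form.
R2 ← R2 + (2/5)·R1: [0, -34/5, -6]
R3 ← R3 + (11/15)·R1: [0, -182/15, -21]
R4 ← R4 − (7/15)·R1: [0, 34/15, 2]
R3 ← R3 − (91/51)·R2: [0, 0, -175/17]
R4 ← R4 + (1/3)·R2: [0, 0, 0]
Echelon form has 3 nonzero rows, so rank(T) = 3.

3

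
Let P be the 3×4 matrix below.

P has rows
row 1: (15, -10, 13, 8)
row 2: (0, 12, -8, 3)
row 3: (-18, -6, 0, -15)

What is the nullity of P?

1

Row reduce to echelon form.
R3 ← R3 + (6/5)·R1: [0, -18, 78/5, -27/5]
R3 ← R3 + (3/2)·R2: [0, 0, 18/5, -9/10]
3 nonzero rows, so rank(P) = 3.
P has 4 columns; by rank–nullity, nullity = 4 − 3 = 1.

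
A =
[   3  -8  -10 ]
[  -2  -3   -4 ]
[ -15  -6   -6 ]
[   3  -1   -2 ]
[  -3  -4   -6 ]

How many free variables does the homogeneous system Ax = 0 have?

0

Row reduce to echelon form.
R2 ← R2 + (2/3)·R1: [0, -25/3, -32/3]
R3 ← R3 + (5)·R1: [0, -46, -56]
R4 ← R4 − R1: [0, 7, 8]
R5 ← R5 + R1: [0, -12, -16]
R3 ← R3 − (138/25)·R2: [0, 0, 72/25]
R4 ← R4 + (21/25)·R2: [0, 0, -24/25]
R5 ← R5 − (36/25)·R2: [0, 0, -16/25]
R4 ← R4 + (1/3)·R3: [0, 0, 0]
R5 ← R5 + (2/9)·R3: [0, 0, 0]
3 nonzero rows, so rank(A) = 3.
A has 3 columns; by rank–nullity, nullity = 3 − 3 = 0.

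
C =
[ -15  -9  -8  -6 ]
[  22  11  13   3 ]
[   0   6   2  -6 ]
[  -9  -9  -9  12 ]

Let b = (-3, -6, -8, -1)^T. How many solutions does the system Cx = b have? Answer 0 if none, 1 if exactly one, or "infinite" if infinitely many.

0

Row reduce the augmented matrix [C | b].
R2 ← R2 + (22/15)·R1: [0, -11/5, 19/15, -29/5, -52/5]
R4 ← R4 − (3/5)·R1: [0, -18/5, -21/5, 78/5, 4/5]
R3 ← R3 + (30/11)·R2: [0, 0, 60/11, -240/11, -400/11]
R4 ← R4 − (18/11)·R2: [0, 0, -69/11, 276/11, 196/11]
R4 ← R4 + (23/20)·R3: [0, 0, 0, 0, -24]
The echelon form has 4 nonzero rows; the last pivot sits in the augmented column, so rank(C) = 3 but rank([C|b]) = 4.
Since the ranks differ, the system is inconsistent.
It has no solutions.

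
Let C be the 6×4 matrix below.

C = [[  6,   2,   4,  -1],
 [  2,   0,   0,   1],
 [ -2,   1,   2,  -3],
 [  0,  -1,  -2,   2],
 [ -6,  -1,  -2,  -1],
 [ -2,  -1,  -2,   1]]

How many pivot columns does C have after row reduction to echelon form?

Row reduce to echelon form.
R2 ← R2 − (1/3)·R1: [0, -2/3, -4/3, 4/3]
R3 ← R3 + (1/3)·R1: [0, 5/3, 10/3, -10/3]
R5 ← R5 + R1: [0, 1, 2, -2]
R6 ← R6 + (1/3)·R1: [0, -1/3, -2/3, 2/3]
R3 ← R3 + (5/2)·R2: [0, 0, 0, 0]
R4 ← R4 − (3/2)·R2: [0, 0, 0, 0]
R5 ← R5 + (3/2)·R2: [0, 0, 0, 0]
R6 ← R6 − (1/2)·R2: [0, 0, 0, 0]
Echelon form has 2 nonzero rows, so rank(C) = 2.
Each nonzero row contributes one pivot column: 2 pivot columns.

2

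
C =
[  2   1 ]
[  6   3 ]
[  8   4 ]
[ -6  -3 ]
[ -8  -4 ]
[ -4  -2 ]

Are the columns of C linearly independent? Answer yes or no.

no

Row reduce C to echelon form.
R2 ← R2 − (3)·R1: [0, 0]
R3 ← R3 − (4)·R1: [0, 0]
R4 ← R4 + (3)·R1: [0, 0]
R5 ← R5 + (4)·R1: [0, 0]
R6 ← R6 + (2)·R1: [0, 0]
1 pivot among 2 columns.
Only 1 < 2 pivot columns, so the columns are linearly dependent.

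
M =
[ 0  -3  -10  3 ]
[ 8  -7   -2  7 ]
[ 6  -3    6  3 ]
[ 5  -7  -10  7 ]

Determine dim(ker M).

Row reduce to echelon form.
Swap R1 ↔ R2
R3 ← R3 − (3/4)·R1: [0, 9/4, 15/2, -9/4]
R4 ← R4 − (5/8)·R1: [0, -21/8, -35/4, 21/8]
R3 ← R3 + (3/4)·R2: [0, 0, 0, 0]
R4 ← R4 − (7/8)·R2: [0, 0, 0, 0]
2 nonzero rows, so rank(M) = 2.
M has 4 columns; by rank–nullity, nullity = 4 − 2 = 2.

2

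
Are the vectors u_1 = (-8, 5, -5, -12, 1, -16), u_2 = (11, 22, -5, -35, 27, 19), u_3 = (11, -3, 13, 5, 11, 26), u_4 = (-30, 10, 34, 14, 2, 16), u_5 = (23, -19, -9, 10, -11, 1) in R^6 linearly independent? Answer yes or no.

Form the matrix with these vectors as rows and row reduce.
R2 ← R2 + (11/8)·R1: [0, 231/8, -95/8, -103/2, 227/8, -3]
R3 ← R3 + (11/8)·R1: [0, 31/8, 49/8, -23/2, 99/8, 4]
R4 ← R4 − (15/4)·R1: [0, -35/4, 211/4, 59, -7/4, 76]
R5 ← R5 + (23/8)·R1: [0, -37/8, -187/8, -49/2, -65/8, -45]
R3 ← R3 − (31/231)·R2: [0, 0, 1783/231, -1060/231, 1979/231, 339/77]
R4 ← R4 + (10/33)·R2: [0, 0, 1622/33, 1432/33, 226/33, 826/11]
R5 ← R5 + (37/231)·R2: [0, 0, -5839/231, -7565/231, -827/231, -3502/77]
R4 ← R4 − (11354/1783)·R3: [0, 0, 0, 129472/1783, -85060/1783, 83900/1783]
R5 ← R5 + (5839/1783)·R3: [0, 0, 0, -85185/1783, 43640/1783, -55385/1783]
R5 ← R5 + (85185/129472)·R4: [0, 0, 0, 0, -223735/32368, -3335/32368]
5 nonzero rows, so the 5 vectors span a space of dimension 5.
Since 5 = 5, the vectors are linearly independent.

yes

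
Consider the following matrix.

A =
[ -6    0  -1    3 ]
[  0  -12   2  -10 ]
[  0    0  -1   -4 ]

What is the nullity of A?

1

Row reduce to echelon form.
3 nonzero rows, so rank(A) = 3.
A has 4 columns; by rank–nullity, nullity = 4 − 3 = 1.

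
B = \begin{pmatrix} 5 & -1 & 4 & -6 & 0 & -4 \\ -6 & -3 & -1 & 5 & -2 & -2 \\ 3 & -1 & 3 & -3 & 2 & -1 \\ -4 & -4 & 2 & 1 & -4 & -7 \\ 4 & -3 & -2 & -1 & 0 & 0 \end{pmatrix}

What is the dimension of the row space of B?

Row reduce to echelon form.
R2 ← R2 + (6/5)·R1: [0, -21/5, 19/5, -11/5, -2, -34/5]
R3 ← R3 − (3/5)·R1: [0, -2/5, 3/5, 3/5, 2, 7/5]
R4 ← R4 + (4/5)·R1: [0, -24/5, 26/5, -19/5, -4, -51/5]
R5 ← R5 − (4/5)·R1: [0, -11/5, -26/5, 19/5, 0, 16/5]
R3 ← R3 − (2/21)·R2: [0, 0, 5/21, 17/21, 46/21, 43/21]
R4 ← R4 − (8/7)·R2: [0, 0, 6/7, -9/7, -12/7, -17/7]
R5 ← R5 − (11/21)·R2: [0, 0, -151/21, 104/21, 22/21, 142/21]
R4 ← R4 − (18/5)·R3: [0, 0, 0, -21/5, -48/5, -49/5]
R5 ← R5 + (151/5)·R3: [0, 0, 0, 147/5, 336/5, 343/5]
R5 ← R5 + (7)·R4: [0, 0, 0, 0, 0, 0]
Echelon form has 4 nonzero rows, so rank(B) = 4.
The row space has dimension equal to the rank: 4.

4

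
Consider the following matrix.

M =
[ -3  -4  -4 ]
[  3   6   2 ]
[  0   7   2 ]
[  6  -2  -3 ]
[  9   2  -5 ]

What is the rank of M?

Row reduce to echelon form.
R2 ← R2 + R1: [0, 2, -2]
R4 ← R4 + (2)·R1: [0, -10, -11]
R5 ← R5 + (3)·R1: [0, -10, -17]
R3 ← R3 − (7/2)·R2: [0, 0, 9]
R4 ← R4 + (5)·R2: [0, 0, -21]
R5 ← R5 + (5)·R2: [0, 0, -27]
R4 ← R4 + (7/3)·R3: [0, 0, 0]
R5 ← R5 + (3)·R3: [0, 0, 0]
Echelon form has 3 nonzero rows, so rank(M) = 3.

3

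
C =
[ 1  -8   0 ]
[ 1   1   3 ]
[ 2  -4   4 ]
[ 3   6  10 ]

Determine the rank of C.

Row reduce to echelon form.
R2 ← R2 − R1: [0, 9, 3]
R3 ← R3 − (2)·R1: [0, 12, 4]
R4 ← R4 − (3)·R1: [0, 30, 10]
R3 ← R3 − (4/3)·R2: [0, 0, 0]
R4 ← R4 − (10/3)·R2: [0, 0, 0]
Echelon form has 2 nonzero rows, so rank(C) = 2.

2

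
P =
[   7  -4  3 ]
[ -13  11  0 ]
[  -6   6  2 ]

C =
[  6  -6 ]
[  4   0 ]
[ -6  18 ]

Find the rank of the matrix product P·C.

First compute PC:
[[  8,  12],
 [-34,  78],
 [-24,  72]]
Now row reduce the product.
R2 ← R2 + (17/4)·R1: [0, 129]
R3 ← R3 + (3)·R1: [0, 108]
R3 ← R3 − (36/43)·R2: [0, 0]
2 nonzero rows, so rank(PC) = 2.

2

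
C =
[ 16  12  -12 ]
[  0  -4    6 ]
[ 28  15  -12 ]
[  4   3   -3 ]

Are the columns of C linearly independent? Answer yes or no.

no

Row reduce C to echelon form.
R3 ← R3 − (7/4)·R1: [0, -6, 9]
R4 ← R4 − (1/4)·R1: [0, 0, 0]
R3 ← R3 − (3/2)·R2: [0, 0, 0]
2 pivots among 3 columns.
Only 2 < 3 pivot columns, so the columns are linearly dependent.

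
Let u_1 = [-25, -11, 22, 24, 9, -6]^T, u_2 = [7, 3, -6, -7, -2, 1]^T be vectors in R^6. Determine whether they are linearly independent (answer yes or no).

yes

Form the matrix with these vectors as rows and row reduce.
R2 ← R2 + (7/25)·R1: [0, -2/25, 4/25, -7/25, 13/25, -17/25]
2 nonzero rows, so the 2 vectors span a space of dimension 2.
Since 2 = 2, the vectors are linearly independent.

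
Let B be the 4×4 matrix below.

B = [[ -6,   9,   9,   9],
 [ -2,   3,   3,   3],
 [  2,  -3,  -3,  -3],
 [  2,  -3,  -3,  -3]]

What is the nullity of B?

Row reduce to echelon form.
R2 ← R2 − (1/3)·R1: [0, 0, 0, 0]
R3 ← R3 + (1/3)·R1: [0, 0, 0, 0]
R4 ← R4 + (1/3)·R1: [0, 0, 0, 0]
1 nonzero row, so rank(B) = 1.
B has 4 columns; by rank–nullity, nullity = 4 − 1 = 3.

3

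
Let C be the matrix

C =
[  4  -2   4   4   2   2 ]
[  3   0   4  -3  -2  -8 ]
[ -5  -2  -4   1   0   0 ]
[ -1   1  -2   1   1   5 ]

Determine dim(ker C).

Row reduce to echelon form.
R2 ← R2 − (3/4)·R1: [0, 3/2, 1, -6, -7/2, -19/2]
R3 ← R3 + (5/4)·R1: [0, -9/2, 1, 6, 5/2, 5/2]
R4 ← R4 + (1/4)·R1: [0, 1/2, -1, 2, 3/2, 11/2]
R3 ← R3 + (3)·R2: [0, 0, 4, -12, -8, -26]
R4 ← R4 − (1/3)·R2: [0, 0, -4/3, 4, 8/3, 26/3]
R4 ← R4 + (1/3)·R3: [0, 0, 0, 0, 0, 0]
3 nonzero rows, so rank(C) = 3.
C has 6 columns; by rank–nullity, nullity = 6 − 3 = 3.

3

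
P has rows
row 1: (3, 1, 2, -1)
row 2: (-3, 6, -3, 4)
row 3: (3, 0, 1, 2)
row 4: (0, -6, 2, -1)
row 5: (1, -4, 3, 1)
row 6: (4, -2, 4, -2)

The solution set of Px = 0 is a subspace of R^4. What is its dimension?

Row reduce to echelon form.
R2 ← R2 + R1: [0, 7, -1, 3]
R3 ← R3 − R1: [0, -1, -1, 3]
R5 ← R5 − (1/3)·R1: [0, -13/3, 7/3, 4/3]
R6 ← R6 − (4/3)·R1: [0, -10/3, 4/3, -2/3]
R3 ← R3 + (1/7)·R2: [0, 0, -8/7, 24/7]
R4 ← R4 + (6/7)·R2: [0, 0, 8/7, 11/7]
R5 ← R5 + (13/21)·R2: [0, 0, 12/7, 67/21]
R6 ← R6 + (10/21)·R2: [0, 0, 6/7, 16/21]
R4 ← R4 + R3: [0, 0, 0, 5]
R5 ← R5 + (3/2)·R3: [0, 0, 0, 25/3]
R6 ← R6 + (3/4)·R3: [0, 0, 0, 10/3]
R5 ← R5 − (5/3)·R4: [0, 0, 0, 0]
R6 ← R6 − (2/3)·R4: [0, 0, 0, 0]
4 nonzero rows, so rank(P) = 4.
P has 4 columns; by rank–nullity, nullity = 4 − 4 = 0.

0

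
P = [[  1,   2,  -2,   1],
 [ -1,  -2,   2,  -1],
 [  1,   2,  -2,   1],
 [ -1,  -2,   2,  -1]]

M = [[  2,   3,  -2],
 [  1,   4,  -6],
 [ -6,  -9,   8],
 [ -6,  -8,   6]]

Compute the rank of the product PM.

1

First compute PM:
[[ 10,  21, -24],
 [-10, -21,  24],
 [ 10,  21, -24],
 [-10, -21,  24]]
Now row reduce the product.
R2 ← R2 + R1: [0, 0, 0]
R3 ← R3 − R1: [0, 0, 0]
R4 ← R4 + R1: [0, 0, 0]
1 nonzero row, so rank(PM) = 1.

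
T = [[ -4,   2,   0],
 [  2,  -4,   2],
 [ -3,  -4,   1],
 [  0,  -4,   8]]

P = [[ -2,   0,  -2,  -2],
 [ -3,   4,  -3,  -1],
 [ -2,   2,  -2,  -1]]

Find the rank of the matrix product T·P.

2

First compute TP:
[[  2,   8,   2,   6],
 [  4, -12,   4,  -2],
 [ 16, -14,  16,   9],
 [ -4,   0,  -4,  -4]]
Now row reduce the product.
R2 ← R2 − (2)·R1: [0, -28, 0, -14]
R3 ← R3 − (8)·R1: [0, -78, 0, -39]
R4 ← R4 + (2)·R1: [0, 16, 0, 8]
R3 ← R3 − (39/14)·R2: [0, 0, 0, 0]
R4 ← R4 + (4/7)·R2: [0, 0, 0, 0]
2 nonzero rows, so rank(TP) = 2.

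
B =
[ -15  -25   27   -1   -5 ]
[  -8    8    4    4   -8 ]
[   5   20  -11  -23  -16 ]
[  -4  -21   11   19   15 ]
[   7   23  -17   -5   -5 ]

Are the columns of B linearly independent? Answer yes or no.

no

Row reduce B to echelon form.
R2 ← R2 − (8/15)·R1: [0, 64/3, -52/5, 68/15, -16/3]
R3 ← R3 + (1/3)·R1: [0, 35/3, -2, -70/3, -53/3]
R4 ← R4 − (4/15)·R1: [0, -43/3, 19/5, 289/15, 49/3]
R5 ← R5 + (7/15)·R1: [0, 34/3, -22/5, -82/15, -22/3]
R3 ← R3 − (35/64)·R2: [0, 0, 59/16, -413/16, -59/4]
R4 ← R4 + (43/64)·R2: [0, 0, -51/16, 357/16, 51/4]
R5 ← R5 − (17/32)·R2: [0, 0, 9/8, -63/8, -9/2]
R4 ← R4 + (51/59)·R3: [0, 0, 0, 0, 0]
R5 ← R5 − (18/59)·R3: [0, 0, 0, 0, 0]
3 pivots among 5 columns.
Only 3 < 5 pivot columns, so the columns are linearly dependent.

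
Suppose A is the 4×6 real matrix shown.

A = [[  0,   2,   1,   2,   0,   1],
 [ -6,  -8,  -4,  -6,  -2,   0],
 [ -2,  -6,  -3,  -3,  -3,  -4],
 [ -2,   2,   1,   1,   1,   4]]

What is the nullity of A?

3

Row reduce to echelon form.
Swap R1 ↔ R2
R3 ← R3 − (1/3)·R1: [0, -10/3, -5/3, -1, -7/3, -4]
R4 ← R4 − (1/3)·R1: [0, 14/3, 7/3, 3, 5/3, 4]
R3 ← R3 + (5/3)·R2: [0, 0, 0, 7/3, -7/3, -7/3]
R4 ← R4 − (7/3)·R2: [0, 0, 0, -5/3, 5/3, 5/3]
R4 ← R4 + (5/7)·R3: [0, 0, 0, 0, 0, 0]
3 nonzero rows, so rank(A) = 3.
A has 6 columns; by rank–nullity, nullity = 6 − 3 = 3.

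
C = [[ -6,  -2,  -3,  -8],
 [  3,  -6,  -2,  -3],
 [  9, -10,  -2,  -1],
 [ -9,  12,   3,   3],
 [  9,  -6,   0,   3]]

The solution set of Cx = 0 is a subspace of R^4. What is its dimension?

2

Row reduce to echelon form.
R2 ← R2 + (1/2)·R1: [0, -7, -7/2, -7]
R3 ← R3 + (3/2)·R1: [0, -13, -13/2, -13]
R4 ← R4 − (3/2)·R1: [0, 15, 15/2, 15]
R5 ← R5 + (3/2)·R1: [0, -9, -9/2, -9]
R3 ← R3 − (13/7)·R2: [0, 0, 0, 0]
R4 ← R4 + (15/7)·R2: [0, 0, 0, 0]
R5 ← R5 − (9/7)·R2: [0, 0, 0, 0]
2 nonzero rows, so rank(C) = 2.
C has 4 columns; by rank–nullity, nullity = 4 − 2 = 2.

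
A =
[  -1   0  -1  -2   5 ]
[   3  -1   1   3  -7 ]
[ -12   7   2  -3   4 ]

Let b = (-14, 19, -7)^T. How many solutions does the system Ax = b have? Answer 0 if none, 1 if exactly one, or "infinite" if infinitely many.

infinite

Row reduce the augmented matrix [A | b].
R2 ← R2 + (3)·R1: [0, -1, -2, -3, 8, -23]
R3 ← R3 − (12)·R1: [0, 7, 14, 21, -56, 161]
R3 ← R3 + (7)·R2: [0, 0, 0, 0, 0, 0]
The echelon form has 2 nonzero rows, and every pivot lies in the first 5 columns, so rank(A) = rank([A|b]) = 2.
The system is consistent.
rank = 2 < 5 unknowns, so there are infinitely many solutions.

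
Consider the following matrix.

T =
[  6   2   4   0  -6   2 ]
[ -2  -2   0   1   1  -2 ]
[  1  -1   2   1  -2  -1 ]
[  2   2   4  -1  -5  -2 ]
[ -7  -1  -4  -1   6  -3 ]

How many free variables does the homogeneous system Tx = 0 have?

Row reduce to echelon form.
R2 ← R2 + (1/3)·R1: [0, -4/3, 4/3, 1, -1, -4/3]
R3 ← R3 − (1/6)·R1: [0, -4/3, 4/3, 1, -1, -4/3]
R4 ← R4 − (1/3)·R1: [0, 4/3, 8/3, -1, -3, -8/3]
R5 ← R5 + (7/6)·R1: [0, 4/3, 2/3, -1, -1, -2/3]
R3 ← R3 − R2: [0, 0, 0, 0, 0, 0]
R4 ← R4 + R2: [0, 0, 4, 0, -4, -4]
R5 ← R5 + R2: [0, 0, 2, 0, -2, -2]
Swap R3 ↔ R4
R5 ← R5 − (1/2)·R3: [0, 0, 0, 0, 0, 0]
3 nonzero rows, so rank(T) = 3.
T has 6 columns; by rank–nullity, nullity = 6 − 3 = 3.

3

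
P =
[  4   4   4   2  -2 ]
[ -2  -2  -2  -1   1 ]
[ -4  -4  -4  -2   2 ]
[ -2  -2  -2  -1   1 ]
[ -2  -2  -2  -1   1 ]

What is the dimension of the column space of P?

1

Row reduce to echelon form.
R2 ← R2 + (1/2)·R1: [0, 0, 0, 0, 0]
R3 ← R3 + R1: [0, 0, 0, 0, 0]
R4 ← R4 + (1/2)·R1: [0, 0, 0, 0, 0]
R5 ← R5 + (1/2)·R1: [0, 0, 0, 0, 0]
Echelon form has 1 nonzero row, so rank(P) = 1.
The column space has dimension equal to the rank: 1.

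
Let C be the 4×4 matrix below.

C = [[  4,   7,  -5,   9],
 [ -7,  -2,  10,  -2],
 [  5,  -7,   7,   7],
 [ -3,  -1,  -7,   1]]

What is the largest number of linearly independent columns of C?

4

Row reduce to echelon form.
R2 ← R2 + (7/4)·R1: [0, 41/4, 5/4, 55/4]
R3 ← R3 − (5/4)·R1: [0, -63/4, 53/4, -17/4]
R4 ← R4 + (3/4)·R1: [0, 17/4, -43/4, 31/4]
R3 ← R3 + (63/41)·R2: [0, 0, 622/41, 692/41]
R4 ← R4 − (17/41)·R2: [0, 0, -462/41, 84/41]
R4 ← R4 + (231/311)·R3: [0, 0, 0, 4536/311]
Echelon form has 4 nonzero rows, so rank(C) = 4.
The rank gives the maximum number of linearly independent columns: 4.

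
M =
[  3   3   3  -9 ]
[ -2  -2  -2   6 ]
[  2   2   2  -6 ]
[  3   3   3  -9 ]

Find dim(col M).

Row reduce to echelon form.
R2 ← R2 + (2/3)·R1: [0, 0, 0, 0]
R3 ← R3 − (2/3)·R1: [0, 0, 0, 0]
R4 ← R4 − R1: [0, 0, 0, 0]
Echelon form has 1 nonzero row, so rank(M) = 1.
The column space has dimension equal to the rank: 1.

1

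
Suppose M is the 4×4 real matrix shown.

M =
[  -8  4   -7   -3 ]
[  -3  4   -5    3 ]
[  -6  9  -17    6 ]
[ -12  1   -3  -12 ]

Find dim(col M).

Row reduce to echelon form.
R2 ← R2 − (3/8)·R1: [0, 5/2, -19/8, 33/8]
R3 ← R3 − (3/4)·R1: [0, 6, -47/4, 33/4]
R4 ← R4 − (3/2)·R1: [0, -5, 15/2, -15/2]
R3 ← R3 − (12/5)·R2: [0, 0, -121/20, -33/20]
R4 ← R4 + (2)·R2: [0, 0, 11/4, 3/4]
R4 ← R4 + (5/11)·R3: [0, 0, 0, 0]
Echelon form has 3 nonzero rows, so rank(M) = 3.
The column space has dimension equal to the rank: 3.

3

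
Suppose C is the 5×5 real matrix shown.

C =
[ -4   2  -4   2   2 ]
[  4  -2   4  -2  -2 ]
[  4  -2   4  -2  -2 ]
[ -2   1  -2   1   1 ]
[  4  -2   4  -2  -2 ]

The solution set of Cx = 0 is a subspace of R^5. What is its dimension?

4

Row reduce to echelon form.
R2 ← R2 + R1: [0, 0, 0, 0, 0]
R3 ← R3 + R1: [0, 0, 0, 0, 0]
R4 ← R4 − (1/2)·R1: [0, 0, 0, 0, 0]
R5 ← R5 + R1: [0, 0, 0, 0, 0]
1 nonzero row, so rank(C) = 1.
C has 5 columns; by rank–nullity, nullity = 5 − 1 = 4.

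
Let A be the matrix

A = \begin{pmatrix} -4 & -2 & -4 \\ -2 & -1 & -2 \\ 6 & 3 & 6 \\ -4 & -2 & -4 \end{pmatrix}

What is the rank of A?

Row reduce to echelon form.
R2 ← R2 − (1/2)·R1: [0, 0, 0]
R3 ← R3 + (3/2)·R1: [0, 0, 0]
R4 ← R4 − R1: [0, 0, 0]
Echelon form has 1 nonzero row, so rank(A) = 1.

1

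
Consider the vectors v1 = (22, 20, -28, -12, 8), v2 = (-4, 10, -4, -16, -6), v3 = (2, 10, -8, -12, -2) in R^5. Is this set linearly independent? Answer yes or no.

no

Form the matrix with these vectors as rows and row reduce.
R2 ← R2 + (2/11)·R1: [0, 150/11, -100/11, -200/11, -50/11]
R3 ← R3 − (1/11)·R1: [0, 90/11, -60/11, -120/11, -30/11]
R3 ← R3 − (3/5)·R2: [0, 0, 0, 0, 0]
2 nonzero rows, so the 3 vectors span a space of dimension 2.
Since 2 < 3, the vectors are linearly dependent.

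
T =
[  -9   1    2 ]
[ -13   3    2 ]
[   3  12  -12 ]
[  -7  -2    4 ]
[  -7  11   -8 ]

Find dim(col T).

Row reduce to echelon form.
R2 ← R2 − (13/9)·R1: [0, 14/9, -8/9]
R3 ← R3 + (1/3)·R1: [0, 37/3, -34/3]
R4 ← R4 − (7/9)·R1: [0, -25/9, 22/9]
R5 ← R5 − (7/9)·R1: [0, 92/9, -86/9]
R3 ← R3 − (111/14)·R2: [0, 0, -30/7]
R4 ← R4 + (25/14)·R2: [0, 0, 6/7]
R5 ← R5 − (46/7)·R2: [0, 0, -26/7]
R4 ← R4 + (1/5)·R3: [0, 0, 0]
R5 ← R5 − (13/15)·R3: [0, 0, 0]
Echelon form has 3 nonzero rows, so rank(T) = 3.
The column space has dimension equal to the rank: 3.

3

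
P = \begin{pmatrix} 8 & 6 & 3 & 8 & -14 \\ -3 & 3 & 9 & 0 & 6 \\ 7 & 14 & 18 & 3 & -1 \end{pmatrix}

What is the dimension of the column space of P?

3

Row reduce to echelon form.
R2 ← R2 + (3/8)·R1: [0, 21/4, 81/8, 3, 3/4]
R3 ← R3 − (7/8)·R1: [0, 35/4, 123/8, -4, 45/4]
R3 ← R3 − (5/3)·R2: [0, 0, -3/2, -9, 10]
Echelon form has 3 nonzero rows, so rank(P) = 3.
The column space has dimension equal to the rank: 3.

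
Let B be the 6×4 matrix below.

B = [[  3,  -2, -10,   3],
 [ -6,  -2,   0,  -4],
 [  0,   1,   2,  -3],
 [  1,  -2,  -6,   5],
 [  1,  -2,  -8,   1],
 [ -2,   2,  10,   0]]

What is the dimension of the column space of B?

Row reduce to echelon form.
R2 ← R2 + (2)·R1: [0, -6, -20, 2]
R4 ← R4 − (1/3)·R1: [0, -4/3, -8/3, 4]
R5 ← R5 − (1/3)·R1: [0, -4/3, -14/3, 0]
R6 ← R6 + (2/3)·R1: [0, 2/3, 10/3, 2]
R3 ← R3 + (1/6)·R2: [0, 0, -4/3, -8/3]
R4 ← R4 − (2/9)·R2: [0, 0, 16/9, 32/9]
R5 ← R5 − (2/9)·R2: [0, 0, -2/9, -4/9]
R6 ← R6 + (1/9)·R2: [0, 0, 10/9, 20/9]
R4 ← R4 + (4/3)·R3: [0, 0, 0, 0]
R5 ← R5 − (1/6)·R3: [0, 0, 0, 0]
R6 ← R6 + (5/6)·R3: [0, 0, 0, 0]
Echelon form has 3 nonzero rows, so rank(B) = 3.
The column space has dimension equal to the rank: 3.

3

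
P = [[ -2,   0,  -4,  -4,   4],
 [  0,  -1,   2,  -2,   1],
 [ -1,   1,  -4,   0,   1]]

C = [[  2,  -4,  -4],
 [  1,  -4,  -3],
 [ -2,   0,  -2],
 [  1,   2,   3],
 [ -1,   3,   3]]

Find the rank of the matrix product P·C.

First compute PC:
[[ -4,  12,  16],
 [ -8,   3,  -4],
 [  6,   3,  12]]
Now row reduce the product.
R2 ← R2 − (2)·R1: [0, -21, -36]
R3 ← R3 + (3/2)·R1: [0, 21, 36]
R3 ← R3 + R2: [0, 0, 0]
2 nonzero rows, so rank(PC) = 2.

2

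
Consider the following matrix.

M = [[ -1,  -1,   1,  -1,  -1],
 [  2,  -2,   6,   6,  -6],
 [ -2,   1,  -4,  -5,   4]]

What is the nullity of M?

3

Row reduce to echelon form.
R2 ← R2 + (2)·R1: [0, -4, 8, 4, -8]
R3 ← R3 − (2)·R1: [0, 3, -6, -3, 6]
R3 ← R3 + (3/4)·R2: [0, 0, 0, 0, 0]
2 nonzero rows, so rank(M) = 2.
M has 5 columns; by rank–nullity, nullity = 5 − 2 = 3.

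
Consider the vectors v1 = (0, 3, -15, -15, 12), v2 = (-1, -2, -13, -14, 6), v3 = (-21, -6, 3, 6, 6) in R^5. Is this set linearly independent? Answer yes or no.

Form the matrix with these vectors as rows and row reduce.
Swap R1 ↔ R2
R3 ← R3 − (21)·R1: [0, 36, 276, 300, -120]
R3 ← R3 − (12)·R2: [0, 0, 456, 480, -264]
3 nonzero rows, so the 3 vectors span a space of dimension 3.
Since 3 = 3, the vectors are linearly independent.

yes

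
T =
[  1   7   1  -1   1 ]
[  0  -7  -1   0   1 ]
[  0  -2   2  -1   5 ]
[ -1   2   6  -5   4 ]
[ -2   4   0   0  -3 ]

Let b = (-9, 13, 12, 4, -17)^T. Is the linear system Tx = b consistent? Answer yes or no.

Row reduce the augmented matrix [T | b].
R4 ← R4 + R1: [0, 9, 7, -6, 5, -5]
R5 ← R5 + (2)·R1: [0, 18, 2, -2, -1, -35]
R3 ← R3 − (2/7)·R2: [0, 0, 16/7, -1, 33/7, 58/7]
R4 ← R4 + (9/7)·R2: [0, 0, 40/7, -6, 44/7, 82/7]
R5 ← R5 + (18/7)·R2: [0, 0, -4/7, -2, 11/7, -11/7]
R4 ← R4 − (5/2)·R3: [0, 0, 0, -7/2, -11/2, -9]
R5 ← R5 + (1/4)·R3: [0, 0, 0, -9/4, 11/4, 1/2]
R5 ← R5 − (9/14)·R4: [0, 0, 0, 0, 44/7, 44/7]
The echelon form has 5 nonzero rows, and every pivot lies in the first 5 columns, so rank(T) = rank([T|b]) = 5.
The system is consistent.

yes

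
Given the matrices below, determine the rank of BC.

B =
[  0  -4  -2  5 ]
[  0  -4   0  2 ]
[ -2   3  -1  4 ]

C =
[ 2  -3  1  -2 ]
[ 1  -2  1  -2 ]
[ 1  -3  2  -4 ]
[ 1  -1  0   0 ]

First compute BC:
[[ -1,   9,  -8,  16],
 [ -2,   6,  -4,   8],
 [  2,  -1,  -1,   2]]
Now row reduce the product.
R2 ← R2 − (2)·R1: [0, -12, 12, -24]
R3 ← R3 + (2)·R1: [0, 17, -17, 34]
R3 ← R3 + (17/12)·R2: [0, 0, 0, 0]
2 nonzero rows, so rank(BC) = 2.

2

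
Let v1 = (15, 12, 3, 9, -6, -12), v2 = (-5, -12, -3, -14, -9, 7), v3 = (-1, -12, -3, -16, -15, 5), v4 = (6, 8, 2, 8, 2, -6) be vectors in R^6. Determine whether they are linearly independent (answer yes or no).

no

Form the matrix with these vectors as rows and row reduce.
R2 ← R2 + (1/3)·R1: [0, -8, -2, -11, -11, 3]
R3 ← R3 + (1/15)·R1: [0, -56/5, -14/5, -77/5, -77/5, 21/5]
R4 ← R4 − (2/5)·R1: [0, 16/5, 4/5, 22/5, 22/5, -6/5]
R3 ← R3 − (7/5)·R2: [0, 0, 0, 0, 0, 0]
R4 ← R4 + (2/5)·R2: [0, 0, 0, 0, 0, 0]
2 nonzero rows, so the 4 vectors span a space of dimension 2.
Since 2 < 4, the vectors are linearly dependent.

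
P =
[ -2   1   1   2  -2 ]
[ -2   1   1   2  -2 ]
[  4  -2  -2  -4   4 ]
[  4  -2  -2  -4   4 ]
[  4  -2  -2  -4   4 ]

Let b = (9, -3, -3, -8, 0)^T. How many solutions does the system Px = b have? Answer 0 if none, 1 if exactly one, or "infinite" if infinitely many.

0

Row reduce the augmented matrix [P | b].
R2 ← R2 − R1: [0, 0, 0, 0, 0, -12]
R3 ← R3 + (2)·R1: [0, 0, 0, 0, 0, 15]
R4 ← R4 + (2)·R1: [0, 0, 0, 0, 0, 10]
R5 ← R5 + (2)·R1: [0, 0, 0, 0, 0, 18]
R3 ← R3 + (5/4)·R2: [0, 0, 0, 0, 0, 0]
R4 ← R4 + (5/6)·R2: [0, 0, 0, 0, 0, 0]
R5 ← R5 + (3/2)·R2: [0, 0, 0, 0, 0, 0]
The echelon form has 2 nonzero rows; the last pivot sits in the augmented column, so rank(P) = 1 but rank([P|b]) = 2.
Since the ranks differ, the system is inconsistent.
It has no solutions.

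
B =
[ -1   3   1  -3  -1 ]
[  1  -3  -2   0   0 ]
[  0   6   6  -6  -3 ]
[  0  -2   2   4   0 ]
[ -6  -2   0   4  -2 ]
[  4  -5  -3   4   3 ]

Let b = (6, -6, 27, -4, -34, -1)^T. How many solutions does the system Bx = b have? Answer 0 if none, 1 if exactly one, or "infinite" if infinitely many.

infinite

Row reduce the augmented matrix [B | b].
R2 ← R2 + R1: [0, 0, -1, -3, -1, 0]
R5 ← R5 − (6)·R1: [0, -20, -6, 22, 4, -70]
R6 ← R6 + (4)·R1: [0, 7, 1, -8, -1, 23]
Swap R2 ↔ R3
R4 ← R4 + (1/3)·R2: [0, 0, 4, 2, -1, 5]
R5 ← R5 + (10/3)·R2: [0, 0, 14, 2, -6, 20]
R6 ← R6 − (7/6)·R2: [0, 0, -6, -1, 5/2, -17/2]
R4 ← R4 + (4)·R3: [0, 0, 0, -10, -5, 5]
R5 ← R5 + (14)·R3: [0, 0, 0, -40, -20, 20]
R6 ← R6 − (6)·R3: [0, 0, 0, 17, 17/2, -17/2]
R5 ← R5 − (4)·R4: [0, 0, 0, 0, 0, 0]
R6 ← R6 + (17/10)·R4: [0, 0, 0, 0, 0, 0]
The echelon form has 4 nonzero rows, and every pivot lies in the first 5 columns, so rank(B) = rank([B|b]) = 4.
The system is consistent.
rank = 4 < 5 unknowns, so there are infinitely many solutions.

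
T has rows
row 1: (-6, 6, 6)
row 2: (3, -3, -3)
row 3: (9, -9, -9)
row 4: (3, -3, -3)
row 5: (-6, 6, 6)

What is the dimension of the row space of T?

1

Row reduce to echelon form.
R2 ← R2 + (1/2)·R1: [0, 0, 0]
R3 ← R3 + (3/2)·R1: [0, 0, 0]
R4 ← R4 + (1/2)·R1: [0, 0, 0]
R5 ← R5 − R1: [0, 0, 0]
Echelon form has 1 nonzero row, so rank(T) = 1.
The row space has dimension equal to the rank: 1.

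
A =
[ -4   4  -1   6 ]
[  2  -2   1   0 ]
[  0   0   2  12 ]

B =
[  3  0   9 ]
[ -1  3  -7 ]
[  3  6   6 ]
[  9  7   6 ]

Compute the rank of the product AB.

2

First compute AB:
[[ 35,  48, -34],
 [ 11,   0,  38],
 [114,  96,  84]]
Now row reduce the product.
R2 ← R2 − (11/35)·R1: [0, -528/35, 1704/35]
R3 ← R3 − (114/35)·R1: [0, -2112/35, 6816/35]
R3 ← R3 − (4)·R2: [0, 0, 0]
2 nonzero rows, so rank(AB) = 2.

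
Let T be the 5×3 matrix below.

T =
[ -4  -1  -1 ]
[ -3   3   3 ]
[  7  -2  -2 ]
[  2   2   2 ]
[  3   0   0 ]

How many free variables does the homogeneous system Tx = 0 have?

1

Row reduce to echelon form.
R2 ← R2 − (3/4)·R1: [0, 15/4, 15/4]
R3 ← R3 + (7/4)·R1: [0, -15/4, -15/4]
R4 ← R4 + (1/2)·R1: [0, 3/2, 3/2]
R5 ← R5 + (3/4)·R1: [0, -3/4, -3/4]
R3 ← R3 + R2: [0, 0, 0]
R4 ← R4 − (2/5)·R2: [0, 0, 0]
R5 ← R5 + (1/5)·R2: [0, 0, 0]
2 nonzero rows, so rank(T) = 2.
T has 3 columns; by rank–nullity, nullity = 3 − 2 = 1.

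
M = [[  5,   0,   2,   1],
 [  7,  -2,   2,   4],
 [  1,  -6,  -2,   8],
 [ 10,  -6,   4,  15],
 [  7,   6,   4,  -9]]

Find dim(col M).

3

Row reduce to echelon form.
R2 ← R2 − (7/5)·R1: [0, -2, -4/5, 13/5]
R3 ← R3 − (1/5)·R1: [0, -6, -12/5, 39/5]
R4 ← R4 − (2)·R1: [0, -6, 0, 13]
R5 ← R5 − (7/5)·R1: [0, 6, 6/5, -52/5]
R3 ← R3 − (3)·R2: [0, 0, 0, 0]
R4 ← R4 − (3)·R2: [0, 0, 12/5, 26/5]
R5 ← R5 + (3)·R2: [0, 0, -6/5, -13/5]
Swap R3 ↔ R4
R5 ← R5 + (1/2)·R3: [0, 0, 0, 0]
Echelon form has 3 nonzero rows, so rank(M) = 3.
The column space has dimension equal to the rank: 3.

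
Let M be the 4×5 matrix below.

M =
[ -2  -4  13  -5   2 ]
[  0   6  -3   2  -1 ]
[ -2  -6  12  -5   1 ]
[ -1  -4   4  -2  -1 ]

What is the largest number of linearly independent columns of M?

3

Row reduce to echelon form.
R3 ← R3 − R1: [0, -2, -1, 0, -1]
R4 ← R4 − (1/2)·R1: [0, -2, -5/2, 1/2, -2]
R3 ← R3 + (1/3)·R2: [0, 0, -2, 2/3, -4/3]
R4 ← R4 + (1/3)·R2: [0, 0, -7/2, 7/6, -7/3]
R4 ← R4 − (7/4)·R3: [0, 0, 0, 0, 0]
Echelon form has 3 nonzero rows, so rank(M) = 3.
The rank gives the maximum number of linearly independent columns: 3.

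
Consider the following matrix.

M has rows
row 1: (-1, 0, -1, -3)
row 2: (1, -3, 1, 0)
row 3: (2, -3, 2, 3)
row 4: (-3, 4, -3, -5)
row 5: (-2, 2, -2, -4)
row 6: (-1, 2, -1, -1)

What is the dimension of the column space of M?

2

Row reduce to echelon form.
R2 ← R2 + R1: [0, -3, 0, -3]
R3 ← R3 + (2)·R1: [0, -3, 0, -3]
R4 ← R4 − (3)·R1: [0, 4, 0, 4]
R5 ← R5 − (2)·R1: [0, 2, 0, 2]
R6 ← R6 − R1: [0, 2, 0, 2]
R3 ← R3 − R2: [0, 0, 0, 0]
R4 ← R4 + (4/3)·R2: [0, 0, 0, 0]
R5 ← R5 + (2/3)·R2: [0, 0, 0, 0]
R6 ← R6 + (2/3)·R2: [0, 0, 0, 0]
Echelon form has 2 nonzero rows, so rank(M) = 2.
The column space has dimension equal to the rank: 2.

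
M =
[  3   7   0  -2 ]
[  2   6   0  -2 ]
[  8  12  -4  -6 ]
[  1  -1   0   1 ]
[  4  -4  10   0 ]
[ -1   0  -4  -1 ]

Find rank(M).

4

Row reduce to echelon form.
R2 ← R2 − (2/3)·R1: [0, 4/3, 0, -2/3]
R3 ← R3 − (8/3)·R1: [0, -20/3, -4, -2/3]
R4 ← R4 − (1/3)·R1: [0, -10/3, 0, 5/3]
R5 ← R5 − (4/3)·R1: [0, -40/3, 10, 8/3]
R6 ← R6 + (1/3)·R1: [0, 7/3, -4, -5/3]
R3 ← R3 + (5)·R2: [0, 0, -4, -4]
R4 ← R4 + (5/2)·R2: [0, 0, 0, 0]
R5 ← R5 + (10)·R2: [0, 0, 10, -4]
R6 ← R6 − (7/4)·R2: [0, 0, -4, -1/2]
R5 ← R5 + (5/2)·R3: [0, 0, 0, -14]
R6 ← R6 − R3: [0, 0, 0, 7/2]
Swap R4 ↔ R5
R6 ← R6 + (1/4)·R4: [0, 0, 0, 0]
Echelon form has 4 nonzero rows, so rank(M) = 4.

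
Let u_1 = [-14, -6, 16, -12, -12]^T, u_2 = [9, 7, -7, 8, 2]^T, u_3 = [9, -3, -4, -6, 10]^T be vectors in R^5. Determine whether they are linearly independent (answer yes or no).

Form the matrix with these vectors as rows and row reduce.
R2 ← R2 + (9/14)·R1: [0, 22/7, 23/7, 2/7, -40/7]
R3 ← R3 + (9/14)·R1: [0, -48/7, 44/7, -96/7, 16/7]
R3 ← R3 + (24/11)·R2: [0, 0, 148/11, -144/11, -112/11]
3 nonzero rows, so the 3 vectors span a space of dimension 3.
Since 3 = 3, the vectors are linearly independent.

yes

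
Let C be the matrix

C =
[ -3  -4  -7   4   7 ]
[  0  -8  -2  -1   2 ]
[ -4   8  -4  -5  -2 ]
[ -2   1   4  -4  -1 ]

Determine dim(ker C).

Row reduce to echelon form.
R3 ← R3 − (4/3)·R1: [0, 40/3, 16/3, -31/3, -34/3]
R4 ← R4 − (2/3)·R1: [0, 11/3, 26/3, -20/3, -17/3]
R3 ← R3 + (5/3)·R2: [0, 0, 2, -12, -8]
R4 ← R4 + (11/24)·R2: [0, 0, 31/4, -57/8, -19/4]
R4 ← R4 − (31/8)·R3: [0, 0, 0, 315/8, 105/4]
4 nonzero rows, so rank(C) = 4.
C has 5 columns; by rank–nullity, nullity = 5 − 4 = 1.

1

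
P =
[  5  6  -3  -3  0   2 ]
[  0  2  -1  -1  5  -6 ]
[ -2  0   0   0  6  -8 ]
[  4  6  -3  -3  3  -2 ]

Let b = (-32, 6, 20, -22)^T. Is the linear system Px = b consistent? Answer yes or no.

Row reduce the augmented matrix [P | b].
R3 ← R3 + (2/5)·R1: [0, 12/5, -6/5, -6/5, 6, -36/5, 36/5]
R4 ← R4 − (4/5)·R1: [0, 6/5, -3/5, -3/5, 3, -18/5, 18/5]
R3 ← R3 − (6/5)·R2: [0, 0, 0, 0, 0, 0, 0]
R4 ← R4 − (3/5)·R2: [0, 0, 0, 0, 0, 0, 0]
The echelon form has 2 nonzero rows, and every pivot lies in the first 6 columns, so rank(P) = rank([P|b]) = 2.
The system is consistent.

yes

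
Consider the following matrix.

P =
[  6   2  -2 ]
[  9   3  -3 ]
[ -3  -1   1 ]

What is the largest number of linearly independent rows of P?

1

Row reduce to echelon form.
R2 ← R2 − (3/2)·R1: [0, 0, 0]
R3 ← R3 + (1/2)·R1: [0, 0, 0]
Echelon form has 1 nonzero row, so rank(P) = 1.
The rank gives the maximum number of linearly independent rows: 1.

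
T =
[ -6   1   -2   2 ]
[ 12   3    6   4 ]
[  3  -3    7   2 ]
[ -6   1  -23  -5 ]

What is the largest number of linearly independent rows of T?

4

Row reduce to echelon form.
R2 ← R2 + (2)·R1: [0, 5, 2, 8]
R3 ← R3 + (1/2)·R1: [0, -5/2, 6, 3]
R4 ← R4 − R1: [0, 0, -21, -7]
R3 ← R3 + (1/2)·R2: [0, 0, 7, 7]
R4 ← R4 + (3)·R3: [0, 0, 0, 14]
Echelon form has 4 nonzero rows, so rank(T) = 4.
The rank gives the maximum number of linearly independent rows: 4.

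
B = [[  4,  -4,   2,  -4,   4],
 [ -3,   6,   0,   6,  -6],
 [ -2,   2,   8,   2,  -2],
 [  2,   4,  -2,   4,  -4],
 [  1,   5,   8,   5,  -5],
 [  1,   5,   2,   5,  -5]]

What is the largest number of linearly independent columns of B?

Row reduce to echelon form.
R2 ← R2 + (3/4)·R1: [0, 3, 3/2, 3, -3]
R3 ← R3 + (1/2)·R1: [0, 0, 9, 0, 0]
R4 ← R4 − (1/2)·R1: [0, 6, -3, 6, -6]
R5 ← R5 − (1/4)·R1: [0, 6, 15/2, 6, -6]
R6 ← R6 − (1/4)·R1: [0, 6, 3/2, 6, -6]
R4 ← R4 − (2)·R2: [0, 0, -6, 0, 0]
R5 ← R5 − (2)·R2: [0, 0, 9/2, 0, 0]
R6 ← R6 − (2)·R2: [0, 0, -3/2, 0, 0]
R4 ← R4 + (2/3)·R3: [0, 0, 0, 0, 0]
R5 ← R5 − (1/2)·R3: [0, 0, 0, 0, 0]
R6 ← R6 + (1/6)·R3: [0, 0, 0, 0, 0]
Echelon form has 3 nonzero rows, so rank(B) = 3.
The rank gives the maximum number of linearly independent columns: 3.

3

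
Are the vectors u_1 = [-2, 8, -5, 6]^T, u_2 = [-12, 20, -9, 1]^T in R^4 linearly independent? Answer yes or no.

yes

Form the matrix with these vectors as rows and row reduce.
R2 ← R2 − (6)·R1: [0, -28, 21, -35]
2 nonzero rows, so the 2 vectors span a space of dimension 2.
Since 2 = 2, the vectors are linearly independent.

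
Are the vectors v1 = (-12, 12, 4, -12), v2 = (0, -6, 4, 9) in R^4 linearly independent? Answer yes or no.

yes

Form the matrix with these vectors as rows and row reduce.
2 nonzero rows, so the 2 vectors span a space of dimension 2.
Since 2 = 2, the vectors are linearly independent.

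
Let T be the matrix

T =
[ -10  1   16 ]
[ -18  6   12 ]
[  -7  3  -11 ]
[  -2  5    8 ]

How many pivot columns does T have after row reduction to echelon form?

Row reduce to echelon form.
R2 ← R2 − (9/5)·R1: [0, 21/5, -84/5]
R3 ← R3 − (7/10)·R1: [0, 23/10, -111/5]
R4 ← R4 − (1/5)·R1: [0, 24/5, 24/5]
R3 ← R3 − (23/42)·R2: [0, 0, -13]
R4 ← R4 − (8/7)·R2: [0, 0, 24]
R4 ← R4 + (24/13)·R3: [0, 0, 0]
Echelon form has 3 nonzero rows, so rank(T) = 3.
Each nonzero row contributes one pivot column: 3 pivot columns.

3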